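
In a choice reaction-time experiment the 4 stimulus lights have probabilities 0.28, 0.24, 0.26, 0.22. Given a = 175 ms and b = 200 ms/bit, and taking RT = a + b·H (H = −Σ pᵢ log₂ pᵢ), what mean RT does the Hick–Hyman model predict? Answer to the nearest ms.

574 ms

Entropy contributions −pᵢ log₂ pᵢ: 0.5142, 0.4941, 0.5053, 0.4806; sum H = 1.9942 bits.
RT = a + bH = 175 + 200·1.9942 = 573.84 ms.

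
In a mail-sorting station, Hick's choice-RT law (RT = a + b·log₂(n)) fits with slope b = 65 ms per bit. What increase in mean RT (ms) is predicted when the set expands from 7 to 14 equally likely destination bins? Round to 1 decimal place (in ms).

The intercept a cancels: ΔRT = b·(log₂ n₂ − log₂ n₁) = b·log₂(n₂/n₁).
log₂(14) − log₂(7) = log₂(14/7) = log₂(2) = 1.
ΔRT = 65 × 1.0000 = 65.000 ms.

65.0 ms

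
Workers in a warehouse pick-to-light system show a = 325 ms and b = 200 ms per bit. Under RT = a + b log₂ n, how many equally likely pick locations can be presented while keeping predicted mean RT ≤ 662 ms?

Set 325 + 200·log₂ n ≤ 662 → log₂ n ≤ (662 − 325)/200 = 1.6850.
So n ≤ 2^1.6850 = 3.215; the largest integer n is 3.

3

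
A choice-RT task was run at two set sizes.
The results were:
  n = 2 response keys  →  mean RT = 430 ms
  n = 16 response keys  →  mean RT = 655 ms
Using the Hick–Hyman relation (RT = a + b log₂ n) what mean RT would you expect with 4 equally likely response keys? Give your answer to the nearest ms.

With log₂ n on the abscissa the relation is linear; from the two conditions:
  b = (655 − 430) / (log₂ 16 − log₂ 2) = 225 / (4 − 1) = 75 ms/bit
  a = 430 − 75 × 1 = 355 ms
Then RT(4) = 355 + 75 × log₂ 4 = 355 + 75 × 2 ≈ 505.000 ms.

505 ms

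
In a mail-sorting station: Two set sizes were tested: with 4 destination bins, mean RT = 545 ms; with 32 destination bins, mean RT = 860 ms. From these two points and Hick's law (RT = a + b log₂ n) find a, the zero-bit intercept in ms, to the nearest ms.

335 ms

The slope on a log₂ axis is (860 − 545) / (5 − 2) = 105 ms/bit.
a = RT₁ − b·log₂ n₁ = 545 − 105 × 2 = 335.000 ms.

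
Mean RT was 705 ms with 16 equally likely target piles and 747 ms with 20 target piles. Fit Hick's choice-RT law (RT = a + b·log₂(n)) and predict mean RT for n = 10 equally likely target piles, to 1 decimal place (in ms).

Solve the two-equation system in a and b:
  b = (747 − 705) / (log₂ 20 − log₂ 16) = 42 / (4.3219 − 4) = 130.464 ms/bit
  a = 705 − 130.464 × 4 = 183.144 ms
Then RT(10) = 183.144 + 130.464 × log₂ 10 = 183.144 + 130.464 × 3.3219 ≈ 616.536 ms.

616.5 ms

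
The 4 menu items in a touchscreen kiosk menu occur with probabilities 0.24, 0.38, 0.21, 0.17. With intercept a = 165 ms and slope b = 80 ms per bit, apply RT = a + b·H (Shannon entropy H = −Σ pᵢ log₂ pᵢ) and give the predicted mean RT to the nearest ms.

320 ms

Entropy contributions −pᵢ log₂ pᵢ: 0.4941, 0.5305, 0.4728, 0.4346; sum H = 1.9320 bits.
RT = a + bH = 165 + 80·1.9320 = 319.56 ms.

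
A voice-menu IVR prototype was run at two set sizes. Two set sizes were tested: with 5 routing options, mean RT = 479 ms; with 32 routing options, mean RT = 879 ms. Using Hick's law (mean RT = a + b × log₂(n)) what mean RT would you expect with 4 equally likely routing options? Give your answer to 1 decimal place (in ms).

Solve the two-equation system in a and b:
  b = (879 − 479) / (log₂ 32 − log₂ 5) = 400 / (5 − 2.3219) = 149.361 ms/bit
  a = 479 − 149.361 × 2.3219 = 132.194 ms
Then RT(4) = 132.194 + 149.361 × log₂ 4 = 132.194 + 149.361 × 2 ≈ 430.916 ms.

430.9 ms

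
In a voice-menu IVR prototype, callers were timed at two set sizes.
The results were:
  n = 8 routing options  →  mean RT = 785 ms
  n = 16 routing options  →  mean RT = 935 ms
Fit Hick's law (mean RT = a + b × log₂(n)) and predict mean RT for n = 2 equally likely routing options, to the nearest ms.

485 ms

Solve the two-equation system in a and b:
  b = (935 − 785) / (log₂ 16 − log₂ 8) = 150 / (4 − 3) = 150 ms/bit
  a = 785 − 150 × 3 = 335 ms
Then RT(2) = 335 + 150 × log₂ 2 = 335 + 150 × 1 ≈ 485.000 ms.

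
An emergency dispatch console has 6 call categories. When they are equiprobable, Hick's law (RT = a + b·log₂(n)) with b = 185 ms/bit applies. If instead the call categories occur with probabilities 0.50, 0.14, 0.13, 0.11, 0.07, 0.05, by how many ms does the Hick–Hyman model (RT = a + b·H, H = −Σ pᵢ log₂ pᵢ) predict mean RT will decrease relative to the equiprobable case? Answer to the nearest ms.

87 ms

Equiprobable entropy H₀ = log₂ 6 = 2.5850 bits.
Skewed entropy H = −Σ pᵢ log₂ pᵢ = 2.1147 bits.
ΔRT = b·(H₀ − H) = 185 × 0.4703 = 87.00 ms.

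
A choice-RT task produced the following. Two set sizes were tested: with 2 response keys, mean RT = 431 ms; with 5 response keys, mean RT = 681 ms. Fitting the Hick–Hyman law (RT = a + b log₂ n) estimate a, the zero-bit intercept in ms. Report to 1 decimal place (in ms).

241.9 ms

The slope on a log₂ axis is (681 − 431) / (2.3219 − 1) = 189.118 ms/bit.
Intercept: a = 431 − 189.118·log₂(2) = 241.882 ms.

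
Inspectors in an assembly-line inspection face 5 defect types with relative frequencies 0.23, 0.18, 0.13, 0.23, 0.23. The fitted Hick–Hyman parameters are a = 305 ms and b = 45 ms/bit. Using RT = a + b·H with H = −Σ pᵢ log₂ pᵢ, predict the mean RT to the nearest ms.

H = 0.23·log₂(1/0.23) + 0.18·log₂(1/0.18) + 0.13·log₂(1/0.13) + 0.23·log₂(1/0.23) + 0.23·log₂(1/0.23) = 2.2910 bits.
RT = 305 + 45 × 2.2910 = 408.09 ms.

408 ms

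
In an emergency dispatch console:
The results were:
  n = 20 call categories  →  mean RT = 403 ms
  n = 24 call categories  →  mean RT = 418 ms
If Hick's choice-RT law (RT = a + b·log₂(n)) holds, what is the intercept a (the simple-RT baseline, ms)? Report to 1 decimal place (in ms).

156.5 ms

b = (RT₂ − RT₁)/(log₂ n₂ − log₂ n₁) = (418 − 403)/(4.5850 − 4.3219) = 57.027 ms/bit.
a = RT₁ − b·log₂ n₁ = 403 − 57.027 × 4.3219 = 156.534 ms.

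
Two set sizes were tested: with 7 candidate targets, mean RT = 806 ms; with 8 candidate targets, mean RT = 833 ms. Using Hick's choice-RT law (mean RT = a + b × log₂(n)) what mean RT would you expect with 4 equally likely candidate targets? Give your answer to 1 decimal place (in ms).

With log₂ n on the abscissa the relation is linear; from the two conditions:
  b = (833 − 806) / (log₂ 8 − log₂ 7) = 27 / (3 − 2.8074) = 140.154 ms/bit
  a = 806 − 140.154 × 2.8074 = 412.538 ms
Then RT(4) = 412.538 + 140.154 × log₂ 4 = 412.538 + 140.154 × 2 ≈ 692.846 ms.

692.8 ms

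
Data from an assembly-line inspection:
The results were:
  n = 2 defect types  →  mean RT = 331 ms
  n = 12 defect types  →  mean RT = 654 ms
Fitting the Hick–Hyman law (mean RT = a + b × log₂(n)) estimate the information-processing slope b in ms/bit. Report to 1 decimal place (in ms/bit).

125.0 ms/bit

The slope on a log₂ axis is (654 − 331) / (3.5850 − 1) = 124.953 ms/bit.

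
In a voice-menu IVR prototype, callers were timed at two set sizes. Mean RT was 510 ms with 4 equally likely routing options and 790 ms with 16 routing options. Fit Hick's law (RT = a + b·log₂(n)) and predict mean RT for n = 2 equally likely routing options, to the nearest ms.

Solve the two-equation system in a and b:
  b = (790 − 510) / (log₂ 16 − log₂ 4) = 280 / (4 − 2) = 140 ms/bit
  a = 510 − 140 × 2 = 230 ms
Then RT(2) = 230 + 140 × log₂ 2 = 230 + 140 × 1 ≈ 370.000 ms.

370 ms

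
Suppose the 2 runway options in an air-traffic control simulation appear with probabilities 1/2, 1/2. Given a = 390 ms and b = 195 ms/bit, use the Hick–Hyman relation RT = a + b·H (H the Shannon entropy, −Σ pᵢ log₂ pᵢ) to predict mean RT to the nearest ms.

Each term −pᵢ log₂ pᵢ: 0.5·1 + 0.5·1; summed, H = 1.000 bits.
Mean RT = a + bH = 390 + 195·1.000 = 585.00 ms.

585 ms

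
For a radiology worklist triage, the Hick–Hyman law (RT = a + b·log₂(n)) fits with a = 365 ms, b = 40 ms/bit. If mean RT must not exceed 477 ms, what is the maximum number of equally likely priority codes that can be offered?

Set 365 + 40·log₂ n ≤ 477 → log₂ n ≤ (477 − 365)/40 = 2.8000.
So n ≤ 2^2.8000 = 6.964; the largest integer n is 6.

6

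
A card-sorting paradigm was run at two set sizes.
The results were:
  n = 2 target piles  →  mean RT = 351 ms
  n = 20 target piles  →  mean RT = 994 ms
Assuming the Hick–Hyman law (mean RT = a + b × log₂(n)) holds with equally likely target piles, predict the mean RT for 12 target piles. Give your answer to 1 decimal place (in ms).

With log₂ n on the abscissa the relation is linear; from the two conditions:
  b = (994 − 351) / (log₂ 20 − log₂ 2) = 643 / (4.3219 − 1) = 193.562 ms/bit
  a = 351 − 193.562 × 1 = 157.438 ms
Then RT(12) = 157.438 + 193.562 × log₂ 12 = 157.438 + 193.562 × 3.5850 ≈ 851.351 ms.

851.4 ms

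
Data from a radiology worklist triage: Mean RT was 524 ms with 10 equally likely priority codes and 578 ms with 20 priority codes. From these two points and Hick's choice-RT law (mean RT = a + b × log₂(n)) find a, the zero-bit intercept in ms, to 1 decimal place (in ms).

The slope on a log₂ axis is (578 − 524) / (4.3219 − 3.3219) = 54.000 ms/bit.
Intercept: a = 524 − 54.000·log₂(10) = 344.616 ms.

344.6 ms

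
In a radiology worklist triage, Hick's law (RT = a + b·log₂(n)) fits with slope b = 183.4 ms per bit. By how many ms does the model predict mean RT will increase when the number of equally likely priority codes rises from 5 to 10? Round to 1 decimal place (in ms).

Only the slope matters, since a is common to both: ΔRT = b·log₂(n₂/n₁).
log₂(10) − log₂(5) = log₂(10/5) = log₂(2) = 1.
ΔRT = 183.4 × 1.0000 = 183.400 ms.

183.4 ms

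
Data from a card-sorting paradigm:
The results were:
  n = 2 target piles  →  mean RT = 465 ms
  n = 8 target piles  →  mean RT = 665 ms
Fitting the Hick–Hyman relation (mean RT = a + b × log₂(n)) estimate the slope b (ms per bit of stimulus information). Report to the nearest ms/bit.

100 ms/bit

Slope: b = (665 − 465) / (log₂ 8 − log₂ 2) = 200/2.0000 = 100 ms/bit.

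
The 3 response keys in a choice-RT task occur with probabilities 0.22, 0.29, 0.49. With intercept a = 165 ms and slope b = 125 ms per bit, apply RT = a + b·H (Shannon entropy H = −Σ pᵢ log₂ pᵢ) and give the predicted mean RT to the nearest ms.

353 ms

H = 0.22·log₂(1/0.22) + 0.29·log₂(1/0.29) + 0.49·log₂(1/0.49) = 1.5028 bits.
RT = 165 + 125 × 1.5028 = 352.84 ms.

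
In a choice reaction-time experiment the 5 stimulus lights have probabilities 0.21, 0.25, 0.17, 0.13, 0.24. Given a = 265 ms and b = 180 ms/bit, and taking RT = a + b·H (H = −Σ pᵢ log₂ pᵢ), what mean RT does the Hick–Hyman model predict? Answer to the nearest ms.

Entropy contributions −pᵢ log₂ pᵢ: 0.4728, 0.5000, 0.4346, 0.3826, 0.4941; sum H = 2.2842 bits.
RT = a + bH = 265 + 180·2.2842 = 676.15 ms.

676 ms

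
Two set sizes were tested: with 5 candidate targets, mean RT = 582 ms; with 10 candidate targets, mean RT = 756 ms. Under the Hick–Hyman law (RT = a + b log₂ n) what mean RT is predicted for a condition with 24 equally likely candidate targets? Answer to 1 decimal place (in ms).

Solve the two-equation system in a and b:
  b = (756 − 582) / (log₂ 10 − log₂ 5) = 174 / (3.3219 − 2.3219) = 174.000 ms/bit
  a = 582 − 174.000 × 2.3219 = 177.985 ms
Then RT(24) = 177.985 + 174.000 × log₂ 24 = 177.985 + 174.000 × 4.5850 ≈ 975.768 ms.

975.8 ms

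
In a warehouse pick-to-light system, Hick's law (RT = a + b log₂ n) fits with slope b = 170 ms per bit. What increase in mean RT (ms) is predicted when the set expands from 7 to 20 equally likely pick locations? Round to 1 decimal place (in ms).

ΔRT = (a + b log₂ n₂) − (a + b log₂ n₁) = b·(log₂ n₂ − log₂ n₁).
log₂(20) − log₂(7) = 4.3219 − 2.8074 = 1.5146.
ΔRT = 170 × 1.5146 = 257.477 ms.

257.5 ms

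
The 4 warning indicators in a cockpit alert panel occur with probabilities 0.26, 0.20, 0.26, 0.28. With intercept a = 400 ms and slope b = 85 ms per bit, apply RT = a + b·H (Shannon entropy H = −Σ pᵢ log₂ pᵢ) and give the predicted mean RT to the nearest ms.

569 ms

H = 0.26·log₂(1/0.26) + 0.20·log₂(1/0.20) + 0.26·log₂(1/0.26) + 0.28·log₂(1/0.28) = 1.9892 bits.
RT = 400 + 85 × 1.9892 = 569.08 ms.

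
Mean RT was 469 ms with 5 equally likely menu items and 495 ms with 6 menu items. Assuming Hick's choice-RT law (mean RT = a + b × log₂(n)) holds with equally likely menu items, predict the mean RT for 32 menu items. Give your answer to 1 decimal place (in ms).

733.7 ms

With log₂ n on the abscissa the relation is linear; from the two conditions:
  b = (495 − 469) / (log₂ 6 − log₂ 5) = 26 / (2.5850 − 2.3219) = 98.846 ms/bit
  a = 469 − 98.846 × 2.3219 = 239.486 ms
Then RT(32) = 239.486 + 98.846 × log₂ 32 = 239.486 + 98.846 × 5 ≈ 733.718 ms.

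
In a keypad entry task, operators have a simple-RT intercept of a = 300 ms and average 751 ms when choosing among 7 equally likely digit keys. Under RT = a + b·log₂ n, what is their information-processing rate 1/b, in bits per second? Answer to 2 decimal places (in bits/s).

Choice component = 751 − 300 = 451 ms over log₂(7) = 2.8074 bits.
b = 451 / 2.8074 = 160.649 ms/bit, so 1/b = 6.225 bits/s.

6.22 bits/s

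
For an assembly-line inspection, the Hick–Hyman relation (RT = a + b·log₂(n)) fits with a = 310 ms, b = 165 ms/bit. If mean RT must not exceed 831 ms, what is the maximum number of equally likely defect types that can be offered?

8

Set 310 + 165·log₂ n ≤ 831 → log₂ n ≤ (831 − 310)/165 = 3.1576.
So n ≤ 2^3.1576 = 8.923; the largest integer n is 8.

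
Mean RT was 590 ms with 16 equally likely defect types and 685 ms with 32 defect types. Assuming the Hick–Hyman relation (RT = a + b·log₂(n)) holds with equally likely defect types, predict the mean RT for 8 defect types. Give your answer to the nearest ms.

495 ms

RT is linear in log₂ n, so two points fix the line:
  b = (685 − 590) / (log₂ 32 − log₂ 16) = 95 / (5 − 4) = 95 ms/bit
  a = 590 − 95 × 4 = 210 ms
Then RT(8) = 210 + 95 × log₂ 8 = 210 + 95 × 3 ≈ 495.000 ms.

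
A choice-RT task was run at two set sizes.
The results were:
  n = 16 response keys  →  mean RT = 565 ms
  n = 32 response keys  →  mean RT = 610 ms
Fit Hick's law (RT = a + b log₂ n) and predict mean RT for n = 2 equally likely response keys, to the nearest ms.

430 ms

RT is linear in log₂ n, so two points fix the line:
  b = (610 − 565) / (log₂ 32 − log₂ 16) = 45 / (5 − 4) = 45 ms/bit
  a = 565 − 45 × 4 = 385 ms
Then RT(2) = 385 + 45 × log₂ 2 = 385 + 45 × 1 ≈ 430.000 ms.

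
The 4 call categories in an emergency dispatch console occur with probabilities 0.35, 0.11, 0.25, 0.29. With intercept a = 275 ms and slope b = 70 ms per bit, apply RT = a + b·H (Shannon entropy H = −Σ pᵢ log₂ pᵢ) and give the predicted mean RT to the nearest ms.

408 ms

H = 0.35·log₂(1/0.35) + 0.11·log₂(1/0.11) + 0.25·log₂(1/0.25) + 0.29·log₂(1/0.29) = 1.8983 bits.
RT = 275 + 70 × 1.8983 = 407.88 ms.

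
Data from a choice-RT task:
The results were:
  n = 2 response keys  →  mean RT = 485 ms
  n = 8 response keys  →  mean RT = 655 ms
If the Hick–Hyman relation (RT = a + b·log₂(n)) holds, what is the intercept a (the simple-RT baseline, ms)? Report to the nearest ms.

The slope on a log₂ axis is (655 − 485) / (3 − 1) = 85 ms/bit.
Intercept: a = 485 − 85·log₂(2) = 400.000 ms.

400 ms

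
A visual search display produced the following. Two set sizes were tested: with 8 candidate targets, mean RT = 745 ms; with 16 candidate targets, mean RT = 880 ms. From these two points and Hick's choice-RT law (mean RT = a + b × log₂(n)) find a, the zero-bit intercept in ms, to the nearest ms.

340 ms

b = (RT₂ − RT₁)/(log₂ n₂ − log₂ n₁) = (880 − 745)/(4 − 3) = 135 ms/bit.
Intercept: a = 745 − 135·log₂(8) = 340.000 ms.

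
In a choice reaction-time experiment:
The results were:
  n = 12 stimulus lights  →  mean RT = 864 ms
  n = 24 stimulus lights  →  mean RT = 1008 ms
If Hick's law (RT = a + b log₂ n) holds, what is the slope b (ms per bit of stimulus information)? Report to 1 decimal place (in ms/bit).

b = (RT₂ − RT₁)/(log₂ n₂ − log₂ n₁) = (1008 − 864)/(4.5850 − 3.5850) = 144.000 ms/bit.

144.0 ms/bit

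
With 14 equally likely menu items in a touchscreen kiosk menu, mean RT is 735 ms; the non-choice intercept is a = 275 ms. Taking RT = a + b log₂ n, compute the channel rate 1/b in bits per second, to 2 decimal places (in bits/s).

Choice component = 735 − 275 = 460 ms over log₂(14) = 3.8074 bits.
b = 460 / 3.8074 = 120.819 ms/bit, so 1/b = 8.277 bits/s.

8.28 bits/s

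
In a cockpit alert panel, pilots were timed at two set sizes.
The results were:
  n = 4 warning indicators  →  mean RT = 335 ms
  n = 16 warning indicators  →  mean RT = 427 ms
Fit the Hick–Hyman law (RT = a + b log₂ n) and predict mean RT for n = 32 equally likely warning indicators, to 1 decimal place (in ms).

473.0 ms

Fit slope and intercept:
  b = (427 − 335) / (log₂ 16 − log₂ 4) = 92 / (4 − 2) = 46.000 ms/bit
  a = 335 − 46.000 × 2 = 243.000 ms
Then RT(32) = 243.000 + 46.000 × log₂ 32 = 243.000 + 46.000 × 5 ≈ 473.000 ms.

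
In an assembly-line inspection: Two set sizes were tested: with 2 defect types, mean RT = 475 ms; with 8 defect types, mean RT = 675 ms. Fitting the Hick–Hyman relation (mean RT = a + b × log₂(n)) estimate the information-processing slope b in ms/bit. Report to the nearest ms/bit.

Slope: b = (675 − 475) / (log₂ 8 − log₂ 2) = 200/2.0000 = 100 ms/bit.

100 ms/bit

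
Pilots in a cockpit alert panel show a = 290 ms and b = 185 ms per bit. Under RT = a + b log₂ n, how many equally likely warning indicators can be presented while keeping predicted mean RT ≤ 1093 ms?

20

Set 290 + 185·log₂ n ≤ 1093 → log₂ n ≤ (1093 − 290)/185 = 4.3405.
So n ≤ 2^4.3405 = 20.260; the largest integer n is 20.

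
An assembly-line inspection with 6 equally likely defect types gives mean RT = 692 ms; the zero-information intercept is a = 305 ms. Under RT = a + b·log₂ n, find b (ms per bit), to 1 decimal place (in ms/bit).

b = (692 − 305) / log₂(6) = 387 / 2.5850 = 149.712 ms/bit.

149.7 ms/bit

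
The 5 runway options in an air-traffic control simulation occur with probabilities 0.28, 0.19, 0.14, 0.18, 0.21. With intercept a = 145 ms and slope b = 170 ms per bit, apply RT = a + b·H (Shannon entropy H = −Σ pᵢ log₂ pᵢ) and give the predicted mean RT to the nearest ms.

533 ms

Entropy contributions −pᵢ log₂ pᵢ: 0.5142, 0.4552, 0.3971, 0.4453, 0.4728; sum H = 2.2847 bits.
RT = a + bH = 145 + 170·2.2847 = 533.40 ms.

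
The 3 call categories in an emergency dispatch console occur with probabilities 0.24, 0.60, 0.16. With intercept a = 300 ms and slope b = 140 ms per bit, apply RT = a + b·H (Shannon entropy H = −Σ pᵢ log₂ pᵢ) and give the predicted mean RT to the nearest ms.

490 ms

H = 0.24·log₂(1/0.24) + 0.60·log₂(1/0.60) + 0.16·log₂(1/0.16) = 1.3593 bits.
RT = 300 + 140 × 1.3593 = 490.31 ms.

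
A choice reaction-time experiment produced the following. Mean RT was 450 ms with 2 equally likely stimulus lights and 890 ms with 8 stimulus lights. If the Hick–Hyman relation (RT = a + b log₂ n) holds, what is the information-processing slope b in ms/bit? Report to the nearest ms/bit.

The slope on a log₂ axis is (890 − 450) / (3 − 1) = 220 ms/bit.

220 ms/bit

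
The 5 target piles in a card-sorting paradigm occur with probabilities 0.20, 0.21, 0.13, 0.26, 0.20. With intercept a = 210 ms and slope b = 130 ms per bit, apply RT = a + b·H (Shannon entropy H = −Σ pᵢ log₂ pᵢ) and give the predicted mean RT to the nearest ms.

Entropy contributions −pᵢ log₂ pᵢ: 0.4644, 0.4728, 0.3826, 0.5053, 0.4644; sum H = 2.2895 bits.
RT = a + bH = 210 + 130·2.2895 = 507.64 ms.

508 ms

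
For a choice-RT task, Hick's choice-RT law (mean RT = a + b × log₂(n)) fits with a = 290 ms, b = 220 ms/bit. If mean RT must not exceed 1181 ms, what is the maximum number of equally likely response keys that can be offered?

220·log₂ n ≤ 1181 − 290 = 891, giving log₂ n ≤ 4.0500 and n ≤ 16.564. The largest whole number is 16.

16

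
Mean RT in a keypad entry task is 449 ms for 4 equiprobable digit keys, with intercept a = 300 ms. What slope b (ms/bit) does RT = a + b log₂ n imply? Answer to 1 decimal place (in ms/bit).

74.5 ms/bit

log₂(4) = 2 bits.
b = (RT − a)/log₂ n = (449 − 300) / 2 = 74.500 ms/bit.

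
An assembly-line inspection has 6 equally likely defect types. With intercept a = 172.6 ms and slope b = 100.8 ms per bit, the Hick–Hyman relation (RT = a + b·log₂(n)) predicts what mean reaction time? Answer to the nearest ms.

433 ms

log₂(6) = 2.5850 bits, so RT = 172.6 + 100.8 × 2.5850 ≈ 433.164 ms.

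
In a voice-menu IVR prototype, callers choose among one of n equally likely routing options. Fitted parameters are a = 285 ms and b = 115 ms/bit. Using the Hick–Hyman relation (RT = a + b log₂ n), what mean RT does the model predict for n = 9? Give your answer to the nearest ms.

650 ms

log₂(9) = 3.1699 bits, so RT = 285 + 115 × 3.1699 ≈ 649.541 ms.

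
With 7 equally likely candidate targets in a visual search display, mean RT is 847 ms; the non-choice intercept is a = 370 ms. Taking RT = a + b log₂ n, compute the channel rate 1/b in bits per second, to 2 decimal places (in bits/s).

5.89 bits/s

b = (847 − 370)/log₂ 7 = 477/2.8074 = 169.911 ms per bit = 0.16991 s/bit; the reciprocal is 5.885 bits/s.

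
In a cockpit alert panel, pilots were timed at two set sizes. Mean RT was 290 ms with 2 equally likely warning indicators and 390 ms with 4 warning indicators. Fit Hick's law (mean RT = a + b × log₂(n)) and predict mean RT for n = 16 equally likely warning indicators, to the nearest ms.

Solve the two-equation system in a and b:
  b = (390 − 290) / (log₂ 4 − log₂ 2) = 100 / (2 − 1) = 100 ms/bit
  a = 290 − 100 × 1 = 190 ms
Then RT(16) = 190 + 100 × log₂ 16 = 190 + 100 × 4 ≈ 590.000 ms.

590 ms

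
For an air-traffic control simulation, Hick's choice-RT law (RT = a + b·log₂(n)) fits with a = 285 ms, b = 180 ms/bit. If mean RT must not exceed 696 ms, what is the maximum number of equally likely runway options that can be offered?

Information budget: (696 − 285)/180 = 2.2833 bits, so n ≤ 2^2.2833 = 4.868 → at most 4.

4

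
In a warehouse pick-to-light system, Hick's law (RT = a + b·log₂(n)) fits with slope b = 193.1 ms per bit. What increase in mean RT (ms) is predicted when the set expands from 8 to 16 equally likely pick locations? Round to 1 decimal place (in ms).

The intercept a cancels: ΔRT = b·(log₂ n₂ − log₂ n₁) = b·log₂(n₂/n₁).
log₂(16) − log₂(8) = log₂(16/8) = log₂(2) = 1.
ΔRT = 193.1 × 1.0000 = 193.100 ms.

193.1 ms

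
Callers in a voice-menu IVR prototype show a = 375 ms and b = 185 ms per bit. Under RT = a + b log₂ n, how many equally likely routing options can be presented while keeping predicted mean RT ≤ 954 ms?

Set 375 + 185·log₂ n ≤ 954 → log₂ n ≤ (954 − 375)/185 = 3.1297.
So n ≤ 2^3.1297 = 8.753; the largest integer n is 8.

8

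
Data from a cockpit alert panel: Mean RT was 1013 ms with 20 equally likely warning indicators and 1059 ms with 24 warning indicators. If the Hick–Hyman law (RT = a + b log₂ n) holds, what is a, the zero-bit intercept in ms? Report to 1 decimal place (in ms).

b = (RT₂ − RT₁)/(log₂ n₂ − log₂ n₁) = (1059 − 1013)/(4.5850 − 4.3219) = 174.882 ms/bit.
a = RT₁ − b·log₂ n₁ = 1013 − 174.882 × 4.3219 = 257.172 ms.

257.2 ms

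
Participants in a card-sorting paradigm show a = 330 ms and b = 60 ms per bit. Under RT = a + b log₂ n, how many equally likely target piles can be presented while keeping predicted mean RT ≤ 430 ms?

Set 330 + 60·log₂ n ≤ 430 → log₂ n ≤ (430 − 330)/60 = 1.6667.
So n ≤ 2^1.6667 = 3.175; the largest integer n is 3.

3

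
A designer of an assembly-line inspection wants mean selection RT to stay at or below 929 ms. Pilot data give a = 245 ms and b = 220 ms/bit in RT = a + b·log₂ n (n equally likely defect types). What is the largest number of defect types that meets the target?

Information budget: (929 − 245)/220 = 3.1091 bits, so n ≤ 2^3.1091 = 8.628 → at most 8.

8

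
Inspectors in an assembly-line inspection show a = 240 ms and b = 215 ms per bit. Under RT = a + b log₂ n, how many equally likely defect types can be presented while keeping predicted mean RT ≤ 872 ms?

Set 240 + 215·log₂ n ≤ 872 → log₂ n ≤ (872 − 240)/215 = 2.9395.
So n ≤ 2^2.9395 = 7.672; the largest integer n is 7.

7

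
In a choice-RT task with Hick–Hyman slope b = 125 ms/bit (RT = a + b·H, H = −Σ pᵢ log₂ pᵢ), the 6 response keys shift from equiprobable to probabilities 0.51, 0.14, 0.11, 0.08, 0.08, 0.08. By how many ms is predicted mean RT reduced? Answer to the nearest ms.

Equiprobable entropy H₀ = log₂ 6 = 2.5850 bits.
Skewed entropy H = −Σ pᵢ log₂ pᵢ = 2.1174 bits.
ΔRT = b·(H₀ − H) = 125 × 0.4676 = 58.45 ms.

58 ms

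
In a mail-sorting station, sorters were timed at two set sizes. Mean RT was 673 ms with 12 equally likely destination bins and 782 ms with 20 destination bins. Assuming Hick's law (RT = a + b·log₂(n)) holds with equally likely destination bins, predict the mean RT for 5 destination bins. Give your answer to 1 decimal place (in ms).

486.2 ms

Solve the two-equation system in a and b:
  b = (782 − 673) / (log₂ 20 − log₂ 12) = 109 / (4.3219 − 3.5850) = 147.904 ms/bit
  a = 673 − 147.904 × 3.5850 = 142.770 ms
Then RT(5) = 142.770 + 147.904 × log₂ 5 = 142.770 + 147.904 × 2.3219 ≈ 486.192 ms.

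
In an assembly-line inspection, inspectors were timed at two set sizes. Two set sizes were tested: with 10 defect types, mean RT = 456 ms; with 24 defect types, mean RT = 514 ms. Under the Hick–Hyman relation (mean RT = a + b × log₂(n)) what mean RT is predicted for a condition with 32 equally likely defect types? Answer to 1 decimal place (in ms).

Solve the two-equation system in a and b:
  b = (514 − 456) / (log₂ 24 − log₂ 10) = 58 / (4.5850 − 3.3219) = 45.921 ms/bit
  a = 456 − 45.921 × 3.3219 = 303.453 ms
Then RT(32) = 303.453 + 45.921 × log₂ 32 = 303.453 + 45.921 × 5 ≈ 533.059 ms.

533.1 ms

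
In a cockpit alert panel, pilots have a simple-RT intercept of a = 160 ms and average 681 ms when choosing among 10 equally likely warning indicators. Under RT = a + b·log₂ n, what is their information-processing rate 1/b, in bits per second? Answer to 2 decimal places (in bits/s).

b = (681 − 160)/log₂ 10 = 521/3.3219 = 156.837 ms per bit = 0.15684 s/bit; the reciprocal is 6.376 bits/s.

6.38 bits/s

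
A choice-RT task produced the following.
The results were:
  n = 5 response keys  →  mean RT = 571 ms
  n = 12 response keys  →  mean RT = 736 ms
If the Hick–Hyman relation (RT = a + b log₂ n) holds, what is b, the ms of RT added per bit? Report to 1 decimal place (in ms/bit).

130.6 ms/bit

The slope on a log₂ axis is (736 − 571) / (3.5850 − 2.3219) = 130.638 ms/bit.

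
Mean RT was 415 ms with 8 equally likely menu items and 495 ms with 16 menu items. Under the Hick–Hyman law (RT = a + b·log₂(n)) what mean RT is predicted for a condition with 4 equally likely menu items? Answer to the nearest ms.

With log₂ n on the abscissa the relation is linear; from the two conditions:
  b = (495 − 415) / (log₂ 16 − log₂ 8) = 80 / (4 − 3) = 80 ms/bit
  a = 415 − 80 × 3 = 175 ms
Then RT(4) = 175 + 80 × log₂ 4 = 175 + 80 × 2 ≈ 335.000 ms.

335 ms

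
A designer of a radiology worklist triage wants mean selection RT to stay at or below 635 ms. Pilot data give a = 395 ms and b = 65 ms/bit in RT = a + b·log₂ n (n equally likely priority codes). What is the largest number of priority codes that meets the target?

12

65·log₂ n ≤ 635 − 395 = 240, giving log₂ n ≤ 3.6923 and n ≤ 12.927. The largest whole number is 12.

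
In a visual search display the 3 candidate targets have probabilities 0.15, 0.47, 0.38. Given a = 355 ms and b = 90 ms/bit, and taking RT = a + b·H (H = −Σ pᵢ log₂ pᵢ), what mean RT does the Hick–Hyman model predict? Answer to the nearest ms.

Entropy contributions −pᵢ log₂ pᵢ: 0.4105, 0.5120, 0.5305; sum H = 1.4530 bits.
RT = a + bH = 355 + 90·1.4530 = 485.77 ms.

486 ms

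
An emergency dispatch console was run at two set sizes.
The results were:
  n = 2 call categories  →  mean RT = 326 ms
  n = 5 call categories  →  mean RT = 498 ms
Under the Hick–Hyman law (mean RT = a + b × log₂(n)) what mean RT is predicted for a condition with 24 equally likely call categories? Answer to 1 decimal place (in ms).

792.5 ms

Fit slope and intercept:
  b = (498 − 326) / (log₂ 5 − log₂ 2) = 172 / (2.3219 − 1) = 130.113 ms/bit
  a = 326 − 130.113 × 1 = 195.887 ms
Then RT(24) = 195.887 + 130.113 × log₂ 24 = 195.887 + 130.113 × 4.5850 ≈ 792.450 ms.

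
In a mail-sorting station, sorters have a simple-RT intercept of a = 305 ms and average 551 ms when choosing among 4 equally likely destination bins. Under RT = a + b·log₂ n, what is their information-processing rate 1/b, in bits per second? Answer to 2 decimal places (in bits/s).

8.13 bits/s

Choice component = 551 − 305 = 246 ms over log₂(4) = 2 bits.
b = 246 / 2 = 123.000 ms/bit, so 1/b = 8.130 bits/s.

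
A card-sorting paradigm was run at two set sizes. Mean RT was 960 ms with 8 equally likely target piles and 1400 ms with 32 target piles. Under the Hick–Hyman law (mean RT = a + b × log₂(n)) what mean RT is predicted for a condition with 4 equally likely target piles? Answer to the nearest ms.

Fit slope and intercept:
  b = (1400 − 960) / (log₂ 32 − log₂ 8) = 440 / (5 − 3) = 220 ms/bit
  a = 960 − 220 × 3 = 300 ms
Then RT(4) = 300 + 220 × log₂ 4 = 300 + 220 × 2 ≈ 740.000 ms.

740 ms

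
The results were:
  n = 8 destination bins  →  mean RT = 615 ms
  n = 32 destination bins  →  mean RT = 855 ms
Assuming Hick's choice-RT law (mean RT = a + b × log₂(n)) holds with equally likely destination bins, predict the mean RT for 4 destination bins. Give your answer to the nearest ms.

Solve the two-equation system in a and b:
  b = (855 − 615) / (log₂ 32 − log₂ 8) = 240 / (5 − 3) = 120 ms/bit
  a = 615 − 120 × 3 = 255 ms
Then RT(4) = 255 + 120 × log₂ 4 = 255 + 120 × 2 ≈ 495.000 ms.

495 ms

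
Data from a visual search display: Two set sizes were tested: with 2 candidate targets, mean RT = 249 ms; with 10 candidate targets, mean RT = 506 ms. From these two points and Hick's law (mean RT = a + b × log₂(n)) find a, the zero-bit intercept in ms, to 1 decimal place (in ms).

138.3 ms

b = (RT₂ − RT₁)/(log₂ n₂ − log₂ n₁) = (506 − 249)/(3.3219 − 1) = 110.684 ms/bit.
Intercept: a = 249 − 110.684·log₂(2) = 138.316 ms.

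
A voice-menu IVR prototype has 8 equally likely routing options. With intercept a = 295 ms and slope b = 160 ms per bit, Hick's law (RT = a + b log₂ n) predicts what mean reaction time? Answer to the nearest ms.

775 ms

log₂(8) = 3 bits, so RT = 295 + 160 × 3 ≈ 775.000 ms.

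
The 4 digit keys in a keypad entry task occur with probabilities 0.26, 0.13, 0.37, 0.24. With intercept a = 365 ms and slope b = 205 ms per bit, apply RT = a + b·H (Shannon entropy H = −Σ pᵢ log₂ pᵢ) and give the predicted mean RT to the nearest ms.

Entropy contributions −pᵢ log₂ pᵢ: 0.5053, 0.3826, 0.5307, 0.4941; sum H = 1.9128 bits.
RT = a + bH = 365 + 205·1.9128 = 757.12 ms.

757 ms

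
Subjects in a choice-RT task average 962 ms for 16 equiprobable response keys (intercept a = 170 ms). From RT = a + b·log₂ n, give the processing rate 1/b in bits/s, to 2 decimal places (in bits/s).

5.05 bits/s

b = (962 − 170)/log₂ 16 = 792/4 = 198.000 ms per bit = 0.19800 s/bit; the reciprocal is 5.051 bits/s.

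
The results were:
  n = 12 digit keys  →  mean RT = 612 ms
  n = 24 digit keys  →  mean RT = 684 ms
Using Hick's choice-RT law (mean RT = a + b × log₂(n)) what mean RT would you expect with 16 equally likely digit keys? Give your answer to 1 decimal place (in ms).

Fit slope and intercept:
  b = (684 − 612) / (log₂ 24 − log₂ 12) = 72 / (4.5850 − 3.5850) = 72.000 ms/bit
  a = 612 − 72.000 × 3.5850 = 353.883 ms
Then RT(16) = 353.883 + 72.000 × log₂ 16 = 353.883 + 72.000 × 4 ≈ 641.883 ms.

641.9 ms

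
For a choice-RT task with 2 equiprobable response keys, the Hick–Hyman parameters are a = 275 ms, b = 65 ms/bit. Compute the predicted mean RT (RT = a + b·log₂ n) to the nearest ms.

log₂(2) = 1 bits, so RT = 275 + 65 × 1 ≈ 340.000 ms.

340 ms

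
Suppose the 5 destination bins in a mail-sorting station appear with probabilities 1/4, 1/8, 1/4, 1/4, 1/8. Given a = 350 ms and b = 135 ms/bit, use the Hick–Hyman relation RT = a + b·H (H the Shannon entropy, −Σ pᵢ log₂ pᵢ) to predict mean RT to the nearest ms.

H = −Σ pᵢ log₂ pᵢ = 0.25·2 + 0.125·3 + 0.25·2 + 0.25·2 + 0.125·3 = 2.250 bits.
RT = 350 + 135 × 2.250 = 653.75 ms.

654 ms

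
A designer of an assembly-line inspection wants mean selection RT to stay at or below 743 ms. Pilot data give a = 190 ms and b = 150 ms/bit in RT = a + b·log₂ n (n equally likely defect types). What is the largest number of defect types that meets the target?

12

Information budget: (743 − 190)/150 = 3.6867 bits, so n ≤ 2^3.6867 = 12.876 → at most 12.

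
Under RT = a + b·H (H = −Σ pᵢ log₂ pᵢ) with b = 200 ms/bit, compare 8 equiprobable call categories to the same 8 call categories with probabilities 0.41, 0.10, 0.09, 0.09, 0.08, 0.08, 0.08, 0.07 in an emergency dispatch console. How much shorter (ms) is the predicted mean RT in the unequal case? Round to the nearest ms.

The RT saving is b·ΔH. Equiprobable H₀ = log₂(8) = 3.0000 bits; with the given probabilities H = 2.6280 bits.
b·(H₀ − H) = 200 × (3.0000 − 2.6280) = 74.41 ms.

74 ms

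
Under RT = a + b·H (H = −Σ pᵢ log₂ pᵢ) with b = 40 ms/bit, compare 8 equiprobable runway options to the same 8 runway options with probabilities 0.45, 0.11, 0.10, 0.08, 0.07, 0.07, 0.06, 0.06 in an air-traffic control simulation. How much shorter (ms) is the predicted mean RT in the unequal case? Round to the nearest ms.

Equiprobable entropy H₀ = log₂ 8 = 3.0000 bits.
Skewed entropy H = −Σ pᵢ log₂ pᵢ = 2.5166 bits.
ΔRT = b·(H₀ − H) = 40 × 0.4834 = 19.34 ms.

19 ms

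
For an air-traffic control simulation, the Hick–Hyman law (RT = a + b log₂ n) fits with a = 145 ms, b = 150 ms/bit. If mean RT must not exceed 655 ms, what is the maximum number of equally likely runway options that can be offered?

150·log₂ n ≤ 655 − 145 = 510, giving log₂ n ≤ 3.4000 and n ≤ 10.556. The largest whole number is 10.

10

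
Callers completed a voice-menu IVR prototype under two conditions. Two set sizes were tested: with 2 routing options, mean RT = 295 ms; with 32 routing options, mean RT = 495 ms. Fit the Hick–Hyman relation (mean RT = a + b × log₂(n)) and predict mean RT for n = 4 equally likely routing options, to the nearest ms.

RT is linear in log₂ n, so two points fix the line:
  b = (495 − 295) / (log₂ 32 − log₂ 2) = 200 / (5 − 1) = 50 ms/bit
  a = 295 − 50 × 1 = 245 ms
Then RT(4) = 245 + 50 × log₂ 4 = 245 + 50 × 2 ≈ 345.000 ms.

345 ms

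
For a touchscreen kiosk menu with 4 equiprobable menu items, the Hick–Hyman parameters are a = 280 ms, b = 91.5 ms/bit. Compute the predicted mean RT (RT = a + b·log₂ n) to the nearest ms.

log₂(4) = 2 bits, so RT = 280 + 91.5 × 2 ≈ 463.000 ms.

463 ms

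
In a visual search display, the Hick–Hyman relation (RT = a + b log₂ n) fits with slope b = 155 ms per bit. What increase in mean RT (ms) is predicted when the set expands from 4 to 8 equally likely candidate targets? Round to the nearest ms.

155 ms

ΔRT = (a + b log₂ n₂) − (a + b log₂ n₁) = b·(log₂ n₂ − log₂ n₁).
log₂(8) − log₂(4) = log₂(8/4) = log₂(2) = 1.
ΔRT = 155 × 1.0000 = 155.000 ms.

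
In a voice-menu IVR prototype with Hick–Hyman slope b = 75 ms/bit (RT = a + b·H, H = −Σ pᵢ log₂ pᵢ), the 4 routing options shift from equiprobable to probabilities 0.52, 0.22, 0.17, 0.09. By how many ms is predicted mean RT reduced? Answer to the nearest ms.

21 ms

Equiprobable entropy H₀ = log₂ 4 = 2.0000 bits.
Skewed entropy H = −Σ pᵢ log₂ pᵢ = 1.7184 bits.
ΔRT = b·(H₀ − H) = 75 × 0.2816 = 21.12 ms.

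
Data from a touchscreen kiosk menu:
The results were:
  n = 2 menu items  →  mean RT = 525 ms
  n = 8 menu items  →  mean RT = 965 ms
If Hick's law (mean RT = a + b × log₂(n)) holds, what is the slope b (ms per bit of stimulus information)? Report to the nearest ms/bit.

220 ms/bit

The slope on a log₂ axis is (965 − 525) / (3 − 1) = 220 ms/bit.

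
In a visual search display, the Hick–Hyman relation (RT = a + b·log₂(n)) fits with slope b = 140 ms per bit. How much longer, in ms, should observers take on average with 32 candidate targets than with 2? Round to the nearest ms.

560 ms

Only the slope matters, since a is common to both: ΔRT = b·log₂(n₂/n₁).
log₂(32) − log₂(2) = log₂(32/2) = log₂(16) = 4.
ΔRT = 140 × 4.0000 = 560.000 ms.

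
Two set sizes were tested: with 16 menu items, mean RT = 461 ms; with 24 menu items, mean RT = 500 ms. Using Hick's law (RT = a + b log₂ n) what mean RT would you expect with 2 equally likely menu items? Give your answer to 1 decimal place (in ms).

261.0 ms

RT is linear in log₂ n, so two points fix the line:
  b = (500 − 461) / (log₂ 24 − log₂ 16) = 39 / (4.5850 − 4) = 66.671 ms/bit
  a = 461 − 66.671 × 4 = 194.316 ms
Then RT(2) = 194.316 + 66.671 × log₂ 2 = 194.316 + 66.671 × 1 ≈ 260.987 ms.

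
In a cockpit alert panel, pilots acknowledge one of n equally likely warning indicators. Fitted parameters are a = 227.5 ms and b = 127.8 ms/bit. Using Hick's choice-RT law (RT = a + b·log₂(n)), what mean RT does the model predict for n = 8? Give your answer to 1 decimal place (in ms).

610.9 ms

log₂(8) = 3 bits, so RT = 227.5 + 127.8 × 3 ≈ 610.900 ms.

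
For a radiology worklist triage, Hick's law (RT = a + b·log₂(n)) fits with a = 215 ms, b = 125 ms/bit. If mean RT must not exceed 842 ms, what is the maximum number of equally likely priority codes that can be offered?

125·log₂ n ≤ 842 − 215 = 627, giving log₂ n ≤ 5.0160 and n ≤ 32.357. The largest whole number is 32.

32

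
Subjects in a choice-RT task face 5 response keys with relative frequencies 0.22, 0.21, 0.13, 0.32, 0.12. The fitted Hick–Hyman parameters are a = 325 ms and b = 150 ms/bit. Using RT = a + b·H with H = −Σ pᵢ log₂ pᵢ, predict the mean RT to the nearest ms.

659 ms

Entropy contributions −pᵢ log₂ pᵢ: 0.4806, 0.4728, 0.3826, 0.5260, 0.3671; sum H = 2.2291 bits.
RT = a + bH = 325 + 150·2.2291 = 659.37 ms.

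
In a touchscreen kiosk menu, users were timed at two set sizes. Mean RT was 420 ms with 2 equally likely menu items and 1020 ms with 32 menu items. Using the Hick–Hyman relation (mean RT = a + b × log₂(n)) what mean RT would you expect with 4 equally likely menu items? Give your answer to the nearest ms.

Fit slope and intercept:
  b = (1020 − 420) / (log₂ 32 − log₂ 2) = 600 / (5 − 1) = 150 ms/bit
  a = 420 − 150 × 1 = 270 ms
Then RT(4) = 270 + 150 × log₂ 4 = 270 + 150 × 2 ≈ 570.000 ms.

570 ms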